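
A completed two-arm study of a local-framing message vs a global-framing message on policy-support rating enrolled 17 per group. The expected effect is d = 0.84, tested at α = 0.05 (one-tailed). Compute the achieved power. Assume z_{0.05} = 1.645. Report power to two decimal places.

For two equal groups, power = Φ(d·√(n/2) − z_{α}).
d·√(n/2) = 0.84 × √(17/2) = 0.84 × 2.915 = 2.449.
z_β = 2.449 − 1.645 = 0.804.
Power = Φ(0.804) = 0.789.

power ≈ 0.79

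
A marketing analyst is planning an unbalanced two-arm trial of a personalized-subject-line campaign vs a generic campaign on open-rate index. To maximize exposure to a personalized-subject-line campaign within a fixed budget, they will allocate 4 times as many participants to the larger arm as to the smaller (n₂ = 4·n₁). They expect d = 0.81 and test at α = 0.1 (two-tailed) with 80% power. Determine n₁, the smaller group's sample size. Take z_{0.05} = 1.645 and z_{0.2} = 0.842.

n₁ = 12

With allocation ratio k = n₂/n₁ = 4, Var(x̄₁−x̄₂) = σ²(1/n₁ + 1/(k·n₁)) = σ²·(k+1)/(k·n₁).
So n₁ = (1 + 1/k)·((z_{α/2} + z_β)/d)² = 1.250 × (2.487/0.81)².
n₁ = 1.250 × 9.43 = 11.8.
Round up: n₁ = 12, giving n₂ = 4 × 12 = 48.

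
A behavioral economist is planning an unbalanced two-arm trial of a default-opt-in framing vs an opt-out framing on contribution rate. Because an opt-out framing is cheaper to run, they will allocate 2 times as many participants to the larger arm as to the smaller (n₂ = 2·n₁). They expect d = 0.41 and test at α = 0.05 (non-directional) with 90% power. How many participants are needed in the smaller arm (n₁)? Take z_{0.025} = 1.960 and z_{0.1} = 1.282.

n₁ = 94

With allocation ratio k = n₂/n₁ = 2, Var(x̄₁−x̄₂) = σ²(1/n₁ + 1/(k·n₁)) = σ²·(k+1)/(k·n₁).
So n₁ = (1 + 1/k)·((z_{α/2} + z_β)/d)² = 1.500 × (3.242/0.41)².
n₁ = 1.500 × 62.53 = 93.8.
Round up: n₁ = 94, giving n₂ = 2 × 94 = 188.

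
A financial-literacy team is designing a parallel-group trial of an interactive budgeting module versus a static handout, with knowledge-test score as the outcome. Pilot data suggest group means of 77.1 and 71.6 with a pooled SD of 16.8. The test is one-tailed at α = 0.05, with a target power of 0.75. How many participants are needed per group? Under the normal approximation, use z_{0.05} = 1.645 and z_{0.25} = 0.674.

n = 101 per group

Cohen's d = |M₁ − M₂| / SD_pooled = |77.1 − 71.6| / 16.8 = 5.5 / 16.8 = 0.327.
For two independent groups with equal n: n = 2·((z_{α} + z_β) / d)².
z_{α} + z_β = 1.645 + 0.674 = 2.319.
n = 2 × (2.319 / 0.327)² = 2 × 7.092² = 2 × 50.29 = 100.6.
Round up to the next whole participant.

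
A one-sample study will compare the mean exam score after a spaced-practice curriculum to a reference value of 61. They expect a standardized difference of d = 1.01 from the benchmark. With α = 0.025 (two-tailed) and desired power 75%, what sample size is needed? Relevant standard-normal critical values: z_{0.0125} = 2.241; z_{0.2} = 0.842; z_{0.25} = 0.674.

n = 9

For a one-sample test: n = ((z_{α/2} + z_β) / d)².
z_{α/2} + z_β = 2.241 + 0.674 = 2.915.
n = (2.915 / 1.01)² = 2.886² = 8.33.
Round up.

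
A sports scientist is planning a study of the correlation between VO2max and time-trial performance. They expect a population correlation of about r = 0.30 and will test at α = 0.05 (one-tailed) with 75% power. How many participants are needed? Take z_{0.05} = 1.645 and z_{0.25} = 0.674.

Fisher's z: C = ½·ln((1+r)/(1−r)) = ½·ln(1.8571) = 0.3095.
n = ((z_{α} + z_β)/C)² + 3.
(1.645 + 0.674) / 0.3095 = 2.319 / 0.3095 = 7.493.
n = 7.493² + 3 = 56.14 + 3 = 59.1.
Round up.

n = 60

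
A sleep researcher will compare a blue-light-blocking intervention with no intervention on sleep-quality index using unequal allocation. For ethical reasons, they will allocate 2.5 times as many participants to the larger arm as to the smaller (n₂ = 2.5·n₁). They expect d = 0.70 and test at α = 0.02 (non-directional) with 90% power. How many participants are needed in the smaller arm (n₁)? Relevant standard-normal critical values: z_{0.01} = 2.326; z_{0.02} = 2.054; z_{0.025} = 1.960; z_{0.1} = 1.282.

With allocation ratio k = n₂/n₁ = 2.5, Var(x̄₁−x̄₂) = σ²(1/n₁ + 1/(k·n₁)) = σ²·(k+1)/(k·n₁).
So n₁ = (1 + 1/k)·((z_{α/2} + z_β)/d)² = 1.400 × (3.608/0.70)².
n₁ = 1.400 × 26.57 = 37.2.
Round up: n₁ = 38, giving n₂ = 2.5 × 38 = 95.

n₁ = 38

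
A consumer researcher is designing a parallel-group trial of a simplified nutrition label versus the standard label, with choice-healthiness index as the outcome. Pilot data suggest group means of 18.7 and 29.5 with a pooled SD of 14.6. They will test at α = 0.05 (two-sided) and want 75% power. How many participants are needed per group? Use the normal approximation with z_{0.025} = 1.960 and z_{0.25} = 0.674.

n = 26 per group

Cohen's d = |M₁ − M₂| / SD_pooled = |18.7 − 29.5| / 14.6 = 10.8 / 14.6 = 0.740.
For two independent groups with equal n: n = 2·((z_{α/2} + z_β) / d)².
z_{α/2} + z_β = 1.960 + 0.674 = 2.634.
n = 2 × (2.634 / 0.740)² = 2 × 3.559² = 2 × 12.67 = 25.3.
Round up to the next whole participant.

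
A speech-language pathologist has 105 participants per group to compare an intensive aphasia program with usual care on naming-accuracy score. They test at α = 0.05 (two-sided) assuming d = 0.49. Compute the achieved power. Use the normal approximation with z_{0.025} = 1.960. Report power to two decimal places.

power ≈ 0.94

For two equal groups, power = Φ(d·√(n/2) − z_{α/2}).
d·√(n/2) = 0.49 × √(105/2) = 0.49 × 7.246 = 3.550.
z_β = 3.550 − 1.960 = 1.590.
Power = Φ(1.590) = 0.944.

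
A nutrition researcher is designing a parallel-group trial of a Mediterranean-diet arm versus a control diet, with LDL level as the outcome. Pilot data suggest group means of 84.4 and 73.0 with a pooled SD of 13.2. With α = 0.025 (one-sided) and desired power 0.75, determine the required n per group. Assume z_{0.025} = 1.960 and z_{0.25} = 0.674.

Cohen's d = |M₁ − M₂| / SD_pooled = |84.4 − 73.0| / 13.2 = 11.4 / 13.2 = 0.864.
For two independent groups with equal n: n = 2·((z_{α} + z_β) / d)².
z_{α} + z_β = 1.960 + 0.674 = 2.634.
n = 2 × (2.634 / 0.864)² = 2 × 3.049² = 2 × 9.29 = 18.6.
Round up to the next whole participant.

n = 19 per group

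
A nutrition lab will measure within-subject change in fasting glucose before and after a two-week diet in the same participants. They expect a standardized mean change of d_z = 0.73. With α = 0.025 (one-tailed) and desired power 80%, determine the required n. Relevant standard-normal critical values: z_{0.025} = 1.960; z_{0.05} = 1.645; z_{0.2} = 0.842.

n = 15 pairs

For a paired (one-sample on differences) test: n = ((z_{α} + z_β) / d)².
z_{α} + z_β = 1.960 + 0.842 = 2.802.
n = (2.802 / 0.73)² = 3.838² = 14.73.
Round up.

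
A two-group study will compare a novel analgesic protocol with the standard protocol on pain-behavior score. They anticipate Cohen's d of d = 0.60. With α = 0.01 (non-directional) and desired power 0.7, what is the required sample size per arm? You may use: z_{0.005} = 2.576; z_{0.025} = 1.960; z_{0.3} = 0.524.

n = 54 per group

For two independent groups with equal n: n = 2·((z_{α/2} + z_β) / d)².
z_{α/2} + z_β = 2.576 + 0.524 = 3.100.
n = 2 × (3.100 / 0.60)² = 2 × 5.167² = 2 × 26.69 = 53.4.
Round up to the next whole participant.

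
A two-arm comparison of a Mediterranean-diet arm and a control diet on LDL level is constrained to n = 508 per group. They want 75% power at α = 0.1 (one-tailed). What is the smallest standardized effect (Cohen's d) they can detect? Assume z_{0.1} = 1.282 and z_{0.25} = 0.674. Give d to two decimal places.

d_min ≈ 0.12

For two independent groups of n = 508 each: d_min = (z_{α} + z_β)·√(2/n).
z-sum = 1.282 + 0.674 = 1.956.
d_min = 1.956 × √(2/508) = 1.956 × 0.0627 = 0.123.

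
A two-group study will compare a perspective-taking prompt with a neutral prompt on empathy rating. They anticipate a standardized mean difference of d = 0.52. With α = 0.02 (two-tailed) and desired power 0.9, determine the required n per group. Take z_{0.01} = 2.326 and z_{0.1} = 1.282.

For two independent groups with equal n: n = 2·((z_{α/2} + z_β) / d)².
z_{α/2} + z_β = 2.326 + 1.282 = 3.608.
n = 2 × (3.608 / 0.52)² = 2 × 6.938² = 2 × 48.14 = 96.3.
Round up to the next whole participant.

n = 97 per group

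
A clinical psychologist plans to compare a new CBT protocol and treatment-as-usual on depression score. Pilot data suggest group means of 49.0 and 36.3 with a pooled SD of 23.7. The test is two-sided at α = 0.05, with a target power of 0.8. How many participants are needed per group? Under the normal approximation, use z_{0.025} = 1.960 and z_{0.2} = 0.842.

Cohen's d = |M₁ − M₂| / SD_pooled = |49.0 − 36.3| / 23.7 = 12.7 / 23.7 = 0.536.
For two independent groups with equal n: n = 2·((z_{α/2} + z_β) / d)².
z_{α/2} + z_β = 1.960 + 0.842 = 2.802.
n = 2 × (2.802 / 0.536)² = 2 × 5.228² = 2 × 27.33 = 54.7.
Round up to the next whole participant.

n = 55 per group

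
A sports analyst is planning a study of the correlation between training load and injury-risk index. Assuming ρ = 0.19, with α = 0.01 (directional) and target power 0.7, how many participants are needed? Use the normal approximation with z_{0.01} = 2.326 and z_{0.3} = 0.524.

Fisher's z: C = ½·ln((1+r)/(1−r)) = ½·ln(1.4691) = 0.1923.
n = ((z_{α} + z_β)/C)² + 3.
(2.326 + 0.524) / 0.1923 = 2.850 / 0.1923 = 14.821.
n = 14.821² + 3 = 219.65 + 3 = 222.6.
Round up.

n = 223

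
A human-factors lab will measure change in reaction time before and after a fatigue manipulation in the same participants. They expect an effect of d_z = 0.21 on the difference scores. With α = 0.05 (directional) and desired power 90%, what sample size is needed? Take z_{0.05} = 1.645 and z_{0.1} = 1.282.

n = 195 pairs

For a paired (one-sample on differences) test: n = ((z_{α} + z_β) / d)².
z_{α} + z_β = 1.645 + 1.282 = 2.927.
n = (2.927 / 0.21)² = 13.938² = 194.27.
Round up.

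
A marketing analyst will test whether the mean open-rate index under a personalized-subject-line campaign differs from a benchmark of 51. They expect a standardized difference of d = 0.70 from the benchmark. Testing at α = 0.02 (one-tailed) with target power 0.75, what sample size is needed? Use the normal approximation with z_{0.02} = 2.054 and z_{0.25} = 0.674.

n = 16

For a one-sample test: n = ((z_{α} + z_β) / d)².
z_{α} + z_β = 2.054 + 0.674 = 2.728.
n = (2.728 / 0.70)² = 3.897² = 15.19.
Round up.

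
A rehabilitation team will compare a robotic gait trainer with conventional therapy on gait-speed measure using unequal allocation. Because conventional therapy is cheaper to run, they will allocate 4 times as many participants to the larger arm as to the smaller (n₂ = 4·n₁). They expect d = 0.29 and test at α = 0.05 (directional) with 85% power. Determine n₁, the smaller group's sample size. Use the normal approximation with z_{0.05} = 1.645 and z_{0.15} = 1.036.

With allocation ratio k = n₂/n₁ = 4, Var(x̄₁−x̄₂) = σ²(1/n₁ + 1/(k·n₁)) = σ²·(k+1)/(k·n₁).
So n₁ = (1 + 1/k)·((z_{α} + z_β)/d)² = 1.250 × (2.681/0.29)².
n₁ = 1.250 × 85.47 = 106.8.
Round up: n₁ = 107, giving n₂ = 4 × 107 = 428.

n₁ = 107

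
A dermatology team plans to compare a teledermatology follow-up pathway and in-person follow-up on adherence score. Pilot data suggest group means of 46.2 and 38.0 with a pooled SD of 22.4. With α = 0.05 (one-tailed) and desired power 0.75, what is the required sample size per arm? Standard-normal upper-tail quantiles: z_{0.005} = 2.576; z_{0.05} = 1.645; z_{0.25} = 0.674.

n = 81 per group

Cohen's d = |M₁ − M₂| / SD_pooled = |46.2 − 38.0| / 22.4 = 8.2 / 22.4 = 0.366.
For two independent groups with equal n: n = 2·((z_{α} + z_β) / d)².
z_{α} + z_β = 1.645 + 0.674 = 2.319.
n = 2 × (2.319 / 0.366)² = 2 × 6.336² = 2 × 40.15 = 80.3.
Round up to the next whole participant.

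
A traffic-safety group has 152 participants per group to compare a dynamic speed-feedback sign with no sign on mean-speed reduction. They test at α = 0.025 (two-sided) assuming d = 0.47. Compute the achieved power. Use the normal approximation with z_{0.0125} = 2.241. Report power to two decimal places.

power ≈ 0.97

For two equal groups, power = Φ(d·√(n/2) − z_{α/2}).
d·√(n/2) = 0.47 × √(152/2) = 0.47 × 8.718 = 4.097.
z_β = 4.097 − 2.241 = 1.856.
Power = Φ(1.856) = 0.968.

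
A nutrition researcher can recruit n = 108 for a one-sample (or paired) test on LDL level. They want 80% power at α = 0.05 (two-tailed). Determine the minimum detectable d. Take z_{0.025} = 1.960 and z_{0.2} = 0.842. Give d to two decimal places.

For a single sample (or paired design) of n = 108: d_min = (z_{α/2} + z_β)/√n.
z-sum = 1.960 + 0.842 = 2.802.
d_min = 2.802 / √108 = 2.802 / 10.392 = 0.270.

d_min ≈ 0.27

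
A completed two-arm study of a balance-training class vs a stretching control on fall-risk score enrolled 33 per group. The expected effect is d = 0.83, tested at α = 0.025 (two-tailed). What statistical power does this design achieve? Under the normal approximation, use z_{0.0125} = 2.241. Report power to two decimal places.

For two equal groups, power = Φ(d·√(n/2) − z_{α/2}).
d·√(n/2) = 0.83 × √(33/2) = 0.83 × 4.062 = 3.371.
z_β = 3.371 − 2.241 = 1.130.
Power = Φ(1.130) = 0.871.

power ≈ 0.87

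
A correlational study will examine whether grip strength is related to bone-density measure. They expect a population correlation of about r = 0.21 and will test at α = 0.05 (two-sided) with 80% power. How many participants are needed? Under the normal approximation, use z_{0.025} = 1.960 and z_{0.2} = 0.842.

Fisher's z: C = ½·ln((1+r)/(1−r)) = ½·ln(1.5316) = 0.2132.
n = ((z_{α/2} + z_β)/C)² + 3.
(1.960 + 0.842) / 0.2132 = 2.802 / 0.2132 = 13.143.
n = 13.143² + 3 = 172.73 + 3 = 175.7.
Round up.

n = 176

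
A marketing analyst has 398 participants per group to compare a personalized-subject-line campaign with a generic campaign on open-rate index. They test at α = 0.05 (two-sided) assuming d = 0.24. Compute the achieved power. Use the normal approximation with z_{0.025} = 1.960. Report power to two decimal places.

For two equal groups, power = Φ(d·√(n/2) − z_{α/2}).
d·√(n/2) = 0.24 × √(398/2) = 0.24 × 14.107 = 3.386.
z_β = 3.386 − 1.960 = 1.426.
Power = Φ(1.426) = 0.923.

power ≈ 0.92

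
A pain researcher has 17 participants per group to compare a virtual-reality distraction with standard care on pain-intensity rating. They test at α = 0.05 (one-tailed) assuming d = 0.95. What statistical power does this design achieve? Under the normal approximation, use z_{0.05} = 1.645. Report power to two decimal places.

For two equal groups, power = Φ(d·√(n/2) − z_{α}).
d·√(n/2) = 0.95 × √(17/2) = 0.95 × 2.915 = 2.770.
z_β = 2.770 − 1.645 = 1.125.
Power = Φ(1.125) = 0.870.

power ≈ 0.87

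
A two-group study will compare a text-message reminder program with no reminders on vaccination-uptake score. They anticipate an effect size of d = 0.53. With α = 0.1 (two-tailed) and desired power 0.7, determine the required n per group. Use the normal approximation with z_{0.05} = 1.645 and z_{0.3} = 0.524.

n = 34 per group

For two independent groups with equal n: n = 2·((z_{α/2} + z_β) / d)².
z_{α/2} + z_β = 1.645 + 0.524 = 2.169.
n = 2 × (2.169 / 0.53)² = 2 × 4.092² = 2 × 16.75 = 33.5.
Round up to the next whole participant.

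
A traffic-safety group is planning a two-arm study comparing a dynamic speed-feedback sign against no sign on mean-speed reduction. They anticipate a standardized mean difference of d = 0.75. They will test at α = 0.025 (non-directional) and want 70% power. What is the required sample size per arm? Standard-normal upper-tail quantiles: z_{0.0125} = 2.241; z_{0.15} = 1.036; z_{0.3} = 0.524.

For two independent groups with equal n: n = 2·((z_{α/2} + z_β) / d)².
z_{α/2} + z_β = 2.241 + 0.524 = 2.765.
n = 2 × (2.765 / 0.75)² = 2 × 3.687² = 2 × 13.59 = 27.2.
Round up to the next whole participant.

n = 28 per group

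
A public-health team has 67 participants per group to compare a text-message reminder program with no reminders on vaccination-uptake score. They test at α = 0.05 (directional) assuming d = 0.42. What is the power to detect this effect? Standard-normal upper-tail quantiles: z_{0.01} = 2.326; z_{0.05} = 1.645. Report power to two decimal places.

power ≈ 0.78

For two equal groups, power = Φ(d·√(n/2) − z_{α}).
d·√(n/2) = 0.42 × √(67/2) = 0.42 × 5.788 = 2.431.
z_β = 2.431 − 1.645 = 0.786.
Power = Φ(0.786) = 0.784.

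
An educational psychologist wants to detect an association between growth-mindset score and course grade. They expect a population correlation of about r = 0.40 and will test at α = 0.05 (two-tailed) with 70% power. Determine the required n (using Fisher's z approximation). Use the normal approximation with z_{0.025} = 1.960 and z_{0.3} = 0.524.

n = 38

Fisher's z: C = ½·ln((1+r)/(1−r)) = ½·ln(2.3333) = 0.4236.
n = ((z_{α/2} + z_β)/C)² + 3.
(1.960 + 0.524) / 0.4236 = 2.484 / 0.4236 = 5.864.
n = 5.864² + 3 = 34.39 + 3 = 37.4.
Round up.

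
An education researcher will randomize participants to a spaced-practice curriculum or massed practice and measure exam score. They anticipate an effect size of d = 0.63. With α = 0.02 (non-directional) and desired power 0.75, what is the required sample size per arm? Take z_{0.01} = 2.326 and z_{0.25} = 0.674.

n = 46 per group

For two independent groups with equal n: n = 2·((z_{α/2} + z_β) / d)².
z_{α/2} + z_β = 2.326 + 0.674 = 3.000.
n = 2 × (3.000 / 0.63)² = 2 × 4.762² = 2 × 22.68 = 45.4.
Round up to the next whole participant.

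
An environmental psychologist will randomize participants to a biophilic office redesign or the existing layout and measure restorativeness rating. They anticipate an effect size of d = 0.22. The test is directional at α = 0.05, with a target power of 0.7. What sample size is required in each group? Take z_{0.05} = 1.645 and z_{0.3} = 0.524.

For two independent groups with equal n: n = 2·((z_{α} + z_β) / d)².
z_{α} + z_β = 1.645 + 0.524 = 2.169.
n = 2 × (2.169 / 0.22)² = 2 × 9.859² = 2 × 97.20 = 194.4.
Round up to the next whole participant.

n = 195 per group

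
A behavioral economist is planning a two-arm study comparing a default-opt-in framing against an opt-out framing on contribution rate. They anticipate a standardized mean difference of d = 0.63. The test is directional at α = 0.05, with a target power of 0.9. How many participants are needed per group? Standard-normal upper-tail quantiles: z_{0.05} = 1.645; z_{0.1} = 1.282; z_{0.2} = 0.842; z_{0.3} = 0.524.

For two independent groups with equal n: n = 2·((z_{α} + z_β) / d)².
z_{α} + z_β = 1.645 + 1.282 = 2.927.
n = 2 × (2.927 / 0.63)² = 2 × 4.646² = 2 × 21.59 = 43.2.
Round up to the next whole participant.

n = 44 per group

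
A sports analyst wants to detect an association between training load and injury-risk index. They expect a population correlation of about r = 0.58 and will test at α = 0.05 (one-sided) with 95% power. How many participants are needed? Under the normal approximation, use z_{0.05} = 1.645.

Fisher's z: C = ½·ln((1+r)/(1−r)) = ½·ln(3.7619) = 0.6625.
n = ((z_{α} + z_β)/C)² + 3.
(1.645 + 1.645) / 0.6625 = 3.290 / 0.6625 = 4.966.
n = 4.966² + 3 = 24.66 + 3 = 27.7.
Round up.

n = 28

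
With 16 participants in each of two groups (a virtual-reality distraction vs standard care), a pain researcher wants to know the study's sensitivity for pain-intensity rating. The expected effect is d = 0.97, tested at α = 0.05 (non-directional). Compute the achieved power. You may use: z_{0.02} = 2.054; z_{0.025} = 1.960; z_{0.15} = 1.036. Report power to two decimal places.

For two equal groups, power = Φ(d·√(n/2) − z_{α/2}).
d·√(n/2) = 0.97 × √(16/2) = 0.97 × 2.828 = 2.744.
z_β = 2.744 − 1.960 = 0.784.
Power = Φ(0.784) = 0.783.

power ≈ 0.78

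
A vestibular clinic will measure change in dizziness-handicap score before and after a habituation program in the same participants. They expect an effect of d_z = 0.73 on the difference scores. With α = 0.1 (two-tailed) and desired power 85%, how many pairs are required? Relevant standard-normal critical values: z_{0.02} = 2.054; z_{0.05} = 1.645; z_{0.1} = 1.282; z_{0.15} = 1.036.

For a paired (one-sample on differences) test: n = ((z_{α/2} + z_β) / d)².
z_{α/2} + z_β = 1.645 + 1.036 = 2.681.
n = (2.681 / 0.73)² = 3.673² = 13.49.
Round up.

n = 14 pairs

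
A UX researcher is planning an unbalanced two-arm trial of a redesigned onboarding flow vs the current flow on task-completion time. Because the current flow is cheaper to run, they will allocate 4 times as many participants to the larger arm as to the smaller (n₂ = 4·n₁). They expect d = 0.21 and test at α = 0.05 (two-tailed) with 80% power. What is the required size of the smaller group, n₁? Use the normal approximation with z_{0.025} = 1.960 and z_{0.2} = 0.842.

With allocation ratio k = n₂/n₁ = 4, Var(x̄₁−x̄₂) = σ²(1/n₁ + 1/(k·n₁)) = σ²·(k+1)/(k·n₁).
So n₁ = (1 + 1/k)·((z_{α/2} + z_β)/d)² = 1.250 × (2.802/0.21)².
n₁ = 1.250 × 178.03 = 222.5.
Round up: n₁ = 223, giving n₂ = 4 × 223 = 892.

n₁ = 223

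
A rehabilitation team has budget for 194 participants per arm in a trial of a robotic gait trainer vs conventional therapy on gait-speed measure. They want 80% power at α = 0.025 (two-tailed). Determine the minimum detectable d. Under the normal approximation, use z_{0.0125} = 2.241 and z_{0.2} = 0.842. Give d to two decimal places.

d_min ≈ 0.31

For two independent groups of n = 194 each: d_min = (z_{α/2} + z_β)·√(2/n).
z-sum = 2.241 + 0.842 = 3.083.
d_min = 3.083 × √(2/194) = 3.083 × 0.1015 = 0.313.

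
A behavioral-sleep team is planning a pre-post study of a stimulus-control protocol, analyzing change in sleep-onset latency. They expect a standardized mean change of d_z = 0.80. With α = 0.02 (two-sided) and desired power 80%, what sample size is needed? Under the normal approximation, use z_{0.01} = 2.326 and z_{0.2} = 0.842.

For a paired (one-sample on differences) test: n = ((z_{α/2} + z_β) / d)².
z_{α/2} + z_β = 2.326 + 0.842 = 3.168.
n = (3.168 / 0.80)² = 3.960² = 15.68.
Round up.

n = 16 pairs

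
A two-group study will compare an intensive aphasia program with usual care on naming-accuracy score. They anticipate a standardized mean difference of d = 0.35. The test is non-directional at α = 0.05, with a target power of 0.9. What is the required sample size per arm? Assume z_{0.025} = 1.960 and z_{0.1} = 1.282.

n = 172 per group

For two independent groups with equal n: n = 2·((z_{α/2} + z_β) / d)².
z_{α/2} + z_β = 1.960 + 1.282 = 3.242.
n = 2 × (3.242 / 0.35)² = 2 × 9.263² = 2 × 85.80 = 171.6.
Round up to the next whole participant.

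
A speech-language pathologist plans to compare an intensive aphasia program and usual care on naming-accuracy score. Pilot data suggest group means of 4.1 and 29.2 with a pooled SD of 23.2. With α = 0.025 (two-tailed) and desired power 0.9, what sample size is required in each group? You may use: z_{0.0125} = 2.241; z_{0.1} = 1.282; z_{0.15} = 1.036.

Cohen's d = |M₁ − M₂| / SD_pooled = |4.1 − 29.2| / 23.2 = 25.1 / 23.2 = 1.082.
For two independent groups with equal n: n = 2·((z_{α/2} + z_β) / d)².
z_{α/2} + z_β = 2.241 + 1.282 = 3.523.
n = 2 × (3.523 / 1.082)² = 2 × 3.256² = 2 × 10.60 = 21.2.
Round up to the next whole participant.

n = 22 per group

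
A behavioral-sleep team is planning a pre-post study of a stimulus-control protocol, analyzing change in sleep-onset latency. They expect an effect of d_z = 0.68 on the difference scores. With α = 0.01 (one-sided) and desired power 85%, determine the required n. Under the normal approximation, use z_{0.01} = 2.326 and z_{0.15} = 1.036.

n = 25 pairs

For a paired (one-sample on differences) test: n = ((z_{α} + z_β) / d)².
z_{α} + z_β = 2.326 + 1.036 = 3.362.
n = (3.362 / 0.68)² = 4.944² = 24.44.
Round up.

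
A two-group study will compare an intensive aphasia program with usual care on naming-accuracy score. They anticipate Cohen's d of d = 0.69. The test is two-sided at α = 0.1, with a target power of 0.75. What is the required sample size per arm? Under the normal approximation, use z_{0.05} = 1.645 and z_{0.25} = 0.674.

For two independent groups with equal n: n = 2·((z_{α/2} + z_β) / d)².
z_{α/2} + z_β = 1.645 + 0.674 = 2.319.
n = 2 × (2.319 / 0.69)² = 2 × 3.361² = 2 × 11.30 = 22.6.
Round up to the next whole participant.

n = 23 per group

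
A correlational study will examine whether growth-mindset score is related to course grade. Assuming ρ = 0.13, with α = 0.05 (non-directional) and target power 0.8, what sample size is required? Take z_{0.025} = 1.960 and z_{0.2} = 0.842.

Fisher's z: C = ½·ln((1+r)/(1−r)) = ½·ln(1.2989) = 0.1307.
n = ((z_{α/2} + z_β)/C)² + 3.
(1.960 + 0.842) / 0.1307 = 2.802 / 0.1307 = 21.438.
n = 21.438² + 3 = 459.61 + 3 = 462.6.
Round up.

n = 463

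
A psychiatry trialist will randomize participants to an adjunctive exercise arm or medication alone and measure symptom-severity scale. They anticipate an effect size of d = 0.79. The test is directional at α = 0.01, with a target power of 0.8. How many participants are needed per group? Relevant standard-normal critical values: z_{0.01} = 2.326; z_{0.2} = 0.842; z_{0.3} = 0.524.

n = 33 per group

For two independent groups with equal n: n = 2·((z_{α} + z_β) / d)².
z_{α} + z_β = 2.326 + 0.842 = 3.168.
n = 2 × (3.168 / 0.79)² = 2 × 4.010² = 2 × 16.08 = 32.2.
Round up to the next whole participant.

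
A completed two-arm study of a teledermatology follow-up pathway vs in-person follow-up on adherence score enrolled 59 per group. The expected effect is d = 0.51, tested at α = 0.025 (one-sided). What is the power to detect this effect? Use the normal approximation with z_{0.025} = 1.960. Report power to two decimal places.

power ≈ 0.79

For two equal groups, power = Φ(d·√(n/2) − z_{α}).
d·√(n/2) = 0.51 × √(59/2) = 0.51 × 5.431 = 2.770.
z_β = 2.770 − 1.960 = 0.810.
Power = Φ(0.810) = 0.791.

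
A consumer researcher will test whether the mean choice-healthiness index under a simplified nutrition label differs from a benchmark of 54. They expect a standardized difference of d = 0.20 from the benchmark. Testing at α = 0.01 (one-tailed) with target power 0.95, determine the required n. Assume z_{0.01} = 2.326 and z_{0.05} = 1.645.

For a one-sample test: n = ((z_{α} + z_β) / d)².
z_{α} + z_β = 2.326 + 1.645 = 3.971.
n = (3.971 / 0.20)² = 19.855² = 394.22.
Round up.

n = 395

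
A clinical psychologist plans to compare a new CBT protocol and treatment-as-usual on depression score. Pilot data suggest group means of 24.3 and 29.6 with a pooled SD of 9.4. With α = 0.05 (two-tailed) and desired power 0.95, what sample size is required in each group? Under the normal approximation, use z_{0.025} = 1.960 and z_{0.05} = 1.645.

n = 82 per group

Cohen's d = |M₁ − M₂| / SD_pooled = |24.3 − 29.6| / 9.4 = 5.3 / 9.4 = 0.564.
For two independent groups with equal n: n = 2·((z_{α/2} + z_β) / d)².
z_{α/2} + z_β = 1.960 + 1.645 = 3.605.
n = 2 × (3.605 / 0.564)² = 2 × 6.392² = 2 × 40.86 = 81.7.
Round up to the next whole participant.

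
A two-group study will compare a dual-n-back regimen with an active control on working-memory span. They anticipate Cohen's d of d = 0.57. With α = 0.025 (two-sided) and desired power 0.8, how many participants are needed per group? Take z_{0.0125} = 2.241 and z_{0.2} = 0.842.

For two independent groups with equal n: n = 2·((z_{α/2} + z_β) / d)².
z_{α/2} + z_β = 2.241 + 0.842 = 3.083.
n = 2 × (3.083 / 0.57)² = 2 × 5.409² = 2 × 29.25 = 58.5.
Round up to the next whole participant.

n = 59 per group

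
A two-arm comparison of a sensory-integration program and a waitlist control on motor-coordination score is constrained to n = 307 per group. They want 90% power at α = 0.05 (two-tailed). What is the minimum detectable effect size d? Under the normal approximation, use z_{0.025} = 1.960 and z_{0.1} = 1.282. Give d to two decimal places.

d_min ≈ 0.26

For two independent groups of n = 307 each: d_min = (z_{α/2} + z_β)·√(2/n).
z-sum = 1.960 + 1.282 = 3.242.
d_min = 3.242 × √(2/307) = 3.242 × 0.0807 = 0.262.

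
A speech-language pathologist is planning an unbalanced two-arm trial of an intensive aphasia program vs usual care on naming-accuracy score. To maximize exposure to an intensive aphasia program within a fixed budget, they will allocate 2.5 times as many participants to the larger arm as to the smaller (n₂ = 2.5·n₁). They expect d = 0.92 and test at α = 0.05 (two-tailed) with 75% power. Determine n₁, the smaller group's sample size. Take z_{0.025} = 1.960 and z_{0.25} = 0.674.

With allocation ratio k = n₂/n₁ = 2.5, Var(x̄₁−x̄₂) = σ²(1/n₁ + 1/(k·n₁)) = σ²·(k+1)/(k·n₁).
So n₁ = (1 + 1/k)·((z_{α/2} + z_β)/d)² = 1.400 × (2.634/0.92)².
n₁ = 1.400 × 8.20 = 11.5.
Round up: n₁ = 12, giving n₂ = 2.5 × 12 = 30.

n₁ = 12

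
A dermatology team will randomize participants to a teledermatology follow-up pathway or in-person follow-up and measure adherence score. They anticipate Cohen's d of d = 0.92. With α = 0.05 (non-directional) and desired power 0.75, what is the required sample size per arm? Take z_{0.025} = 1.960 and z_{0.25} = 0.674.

n = 17 per group

For two independent groups with equal n: n = 2·((z_{α/2} + z_β) / d)².
z_{α/2} + z_β = 1.960 + 0.674 = 2.634.
n = 2 × (2.634 / 0.92)² = 2 × 2.863² = 2 × 8.20 = 16.4.
Round up to the next whole participant.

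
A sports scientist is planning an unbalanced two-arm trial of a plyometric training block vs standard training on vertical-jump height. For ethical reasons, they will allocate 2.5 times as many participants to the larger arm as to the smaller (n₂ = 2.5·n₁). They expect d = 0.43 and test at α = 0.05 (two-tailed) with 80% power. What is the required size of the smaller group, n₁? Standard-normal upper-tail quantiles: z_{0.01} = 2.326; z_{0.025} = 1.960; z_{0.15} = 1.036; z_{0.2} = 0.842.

With allocation ratio k = n₂/n₁ = 2.5, Var(x̄₁−x̄₂) = σ²(1/n₁ + 1/(k·n₁)) = σ²·(k+1)/(k·n₁).
So n₁ = (1 + 1/k)·((z_{α/2} + z_β)/d)² = 1.400 × (2.802/0.43)².
n₁ = 1.400 × 42.46 = 59.4.
Round up: n₁ = 60, giving n₂ = 2.5 × 60 = 150.

n₁ = 60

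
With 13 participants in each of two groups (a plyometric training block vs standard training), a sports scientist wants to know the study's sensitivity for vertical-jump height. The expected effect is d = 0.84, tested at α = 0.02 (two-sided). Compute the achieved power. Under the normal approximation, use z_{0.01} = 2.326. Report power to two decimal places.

For two equal groups, power = Φ(d·√(n/2) − z_{α/2}).
d·√(n/2) = 0.84 × √(13/2) = 0.84 × 2.550 = 2.142.
z_β = 2.142 − 2.326 = -0.184.
Power = Φ(-0.184) = 0.427.

power ≈ 0.43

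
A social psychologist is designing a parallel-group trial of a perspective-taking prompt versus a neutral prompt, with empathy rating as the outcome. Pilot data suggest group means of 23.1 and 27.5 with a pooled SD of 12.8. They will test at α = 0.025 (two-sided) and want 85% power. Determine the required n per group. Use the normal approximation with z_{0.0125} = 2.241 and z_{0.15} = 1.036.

n = 182 per group

Cohen's d = |M₁ − M₂| / SD_pooled = |23.1 − 27.5| / 12.8 = 4.4 / 12.8 = 0.344.
For two independent groups with equal n: n = 2·((z_{α/2} + z_β) / d)².
z_{α/2} + z_β = 2.241 + 1.036 = 3.277.
n = 2 × (3.277 / 0.344)² = 2 × 9.526² = 2 × 90.75 = 181.5.
Round up to the next whole participant.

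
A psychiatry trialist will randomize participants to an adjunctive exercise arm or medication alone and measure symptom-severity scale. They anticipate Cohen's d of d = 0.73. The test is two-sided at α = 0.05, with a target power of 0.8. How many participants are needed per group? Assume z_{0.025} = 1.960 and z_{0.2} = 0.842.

For two independent groups with equal n: n = 2·((z_{α/2} + z_β) / d)².
z_{α/2} + z_β = 1.960 + 0.842 = 2.802.
n = 2 × (2.802 / 0.73)² = 2 × 3.838² = 2 × 14.73 = 29.5.
Round up to the next whole participant.

n = 30 per group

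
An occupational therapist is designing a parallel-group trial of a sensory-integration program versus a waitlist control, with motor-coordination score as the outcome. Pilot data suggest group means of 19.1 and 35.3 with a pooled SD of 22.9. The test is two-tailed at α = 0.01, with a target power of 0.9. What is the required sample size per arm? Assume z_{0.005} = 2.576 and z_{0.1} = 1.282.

Cohen's d = |M₁ − M₂| / SD_pooled = |19.1 − 35.3| / 22.9 = 16.2 / 22.9 = 0.707.
For two independent groups with equal n: n = 2·((z_{α/2} + z_β) / d)².
z_{α/2} + z_β = 2.576 + 1.282 = 3.858.
n = 2 × (3.858 / 0.707)² = 2 × 5.457² = 2 × 29.78 = 59.6.
Round up to the next whole participant.

n = 60 per group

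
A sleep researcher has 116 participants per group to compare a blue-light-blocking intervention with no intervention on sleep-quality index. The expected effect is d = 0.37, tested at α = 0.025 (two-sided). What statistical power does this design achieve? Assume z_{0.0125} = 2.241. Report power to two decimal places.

For two equal groups, power = Φ(d·√(n/2) − z_{α/2}).
d·√(n/2) = 0.37 × √(116/2) = 0.37 × 7.616 = 2.818.
z_β = 2.818 − 2.241 = 0.577.
Power = Φ(0.577) = 0.718.

power ≈ 0.72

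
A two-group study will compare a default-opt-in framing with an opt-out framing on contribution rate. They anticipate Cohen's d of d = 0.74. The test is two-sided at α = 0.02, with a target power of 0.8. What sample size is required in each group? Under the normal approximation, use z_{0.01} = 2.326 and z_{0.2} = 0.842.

n = 37 per group

For two independent groups with equal n: n = 2·((z_{α/2} + z_β) / d)².
z_{α/2} + z_β = 2.326 + 0.842 = 3.168.
n = 2 × (3.168 / 0.74)² = 2 × 4.281² = 2 × 18.33 = 36.7.
Round up to the next whole participant.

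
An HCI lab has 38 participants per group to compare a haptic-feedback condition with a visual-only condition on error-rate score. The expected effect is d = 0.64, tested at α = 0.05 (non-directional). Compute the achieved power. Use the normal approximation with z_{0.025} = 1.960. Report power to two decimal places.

For two equal groups, power = Φ(d·√(n/2) − z_{α/2}).
d·√(n/2) = 0.64 × √(38/2) = 0.64 × 4.359 = 2.790.
z_β = 2.790 − 1.960 = 0.830.
Power = Φ(0.830) = 0.797.

power ≈ 0.80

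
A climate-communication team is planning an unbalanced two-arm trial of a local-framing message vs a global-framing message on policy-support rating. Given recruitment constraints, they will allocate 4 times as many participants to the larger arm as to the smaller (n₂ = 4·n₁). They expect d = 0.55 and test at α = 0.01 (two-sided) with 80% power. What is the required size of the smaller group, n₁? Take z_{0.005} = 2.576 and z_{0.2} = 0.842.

n₁ = 49

With allocation ratio k = n₂/n₁ = 4, Var(x̄₁−x̄₂) = σ²(1/n₁ + 1/(k·n₁)) = σ²·(k+1)/(k·n₁).
So n₁ = (1 + 1/k)·((z_{α/2} + z_β)/d)² = 1.250 × (3.418/0.55)².
n₁ = 1.250 × 38.62 = 48.3.
Round up: n₁ = 49, giving n₂ = 4 × 49 = 196.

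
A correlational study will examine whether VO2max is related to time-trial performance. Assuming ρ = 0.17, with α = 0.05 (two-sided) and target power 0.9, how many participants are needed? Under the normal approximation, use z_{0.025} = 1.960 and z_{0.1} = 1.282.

Fisher's z: C = ½·ln((1+r)/(1−r)) = ½·ln(1.4096) = 0.1717.
n = ((z_{α/2} + z_β)/C)² + 3.
(1.960 + 1.282) / 0.1717 = 3.242 / 0.1717 = 18.882.
n = 18.882² + 3 = 356.52 + 3 = 359.5.
Round up.

n = 360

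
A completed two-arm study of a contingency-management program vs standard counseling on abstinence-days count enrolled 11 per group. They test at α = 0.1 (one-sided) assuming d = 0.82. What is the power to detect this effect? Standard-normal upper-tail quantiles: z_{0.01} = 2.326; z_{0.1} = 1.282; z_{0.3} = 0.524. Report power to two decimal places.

For two equal groups, power = Φ(d·√(n/2) − z_{α}).
d·√(n/2) = 0.82 × √(11/2) = 0.82 × 2.345 = 1.923.
z_β = 1.923 − 1.282 = 0.641.
Power = Φ(0.641) = 0.739.

power ≈ 0.74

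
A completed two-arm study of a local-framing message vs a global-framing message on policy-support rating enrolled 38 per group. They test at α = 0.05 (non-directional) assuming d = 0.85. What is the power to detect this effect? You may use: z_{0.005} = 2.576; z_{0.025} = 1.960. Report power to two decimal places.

For two equal groups, power = Φ(d·√(n/2) − z_{α/2}).
d·√(n/2) = 0.85 × √(38/2) = 0.85 × 4.359 = 3.705.
z_β = 3.705 − 1.960 = 1.745.
Power = Φ(1.745) = 0.960.

power ≈ 0.96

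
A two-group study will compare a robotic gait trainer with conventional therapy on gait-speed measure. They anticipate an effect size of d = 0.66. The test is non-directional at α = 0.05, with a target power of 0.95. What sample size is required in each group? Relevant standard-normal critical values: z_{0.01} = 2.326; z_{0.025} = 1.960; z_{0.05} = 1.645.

For two independent groups with equal n: n = 2·((z_{α/2} + z_β) / d)².
z_{α/2} + z_β = 1.960 + 1.645 = 3.605.
n = 2 × (3.605 / 0.66)² = 2 × 5.462² = 2 × 29.83 = 59.7.
Round up to the next whole participant.

n = 60 per group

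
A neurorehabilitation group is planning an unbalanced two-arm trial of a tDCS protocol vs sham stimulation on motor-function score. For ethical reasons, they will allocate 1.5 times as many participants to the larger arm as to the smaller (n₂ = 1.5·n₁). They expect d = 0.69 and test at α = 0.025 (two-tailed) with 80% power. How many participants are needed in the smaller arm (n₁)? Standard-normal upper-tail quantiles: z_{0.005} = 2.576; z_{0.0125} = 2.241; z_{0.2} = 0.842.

With allocation ratio k = n₂/n₁ = 1.5, Var(x̄₁−x̄₂) = σ²(1/n₁ + 1/(k·n₁)) = σ²·(k+1)/(k·n₁).
So n₁ = (1 + 1/k)·((z_{α/2} + z_β)/d)² = 1.667 × (3.083/0.69)².
n₁ = 1.667 × 19.96 = 33.3.
Round up: n₁ = 34, giving n₂ = 1.5 × 34 = 51.

n₁ = 34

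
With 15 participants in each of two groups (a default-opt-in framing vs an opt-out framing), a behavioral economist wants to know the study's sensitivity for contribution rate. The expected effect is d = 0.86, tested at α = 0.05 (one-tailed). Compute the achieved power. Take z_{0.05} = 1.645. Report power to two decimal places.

power ≈ 0.76

For two equal groups, power = Φ(d·√(n/2) − z_{α}).
d·√(n/2) = 0.86 × √(15/2) = 0.86 × 2.739 = 2.355.
z_β = 2.355 − 1.645 = 0.710.
Power = Φ(0.710) = 0.761.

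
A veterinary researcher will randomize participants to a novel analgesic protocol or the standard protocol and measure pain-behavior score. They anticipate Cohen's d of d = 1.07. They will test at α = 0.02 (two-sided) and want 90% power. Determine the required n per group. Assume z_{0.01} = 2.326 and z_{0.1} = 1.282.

n = 23 per group

For two independent groups with equal n: n = 2·((z_{α/2} + z_β) / d)².
z_{α/2} + z_β = 2.326 + 1.282 = 3.608.
n = 2 × (3.608 / 1.07)² = 2 × 3.372² = 2 × 11.37 = 22.7.
Round up to the next whole participant.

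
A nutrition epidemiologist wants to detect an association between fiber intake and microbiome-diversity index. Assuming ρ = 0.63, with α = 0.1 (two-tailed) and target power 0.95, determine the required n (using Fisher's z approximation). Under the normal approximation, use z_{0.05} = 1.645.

n = 23

Fisher's z: C = ½·ln((1+r)/(1−r)) = ½·ln(4.4054) = 0.7414.
n = ((z_{α/2} + z_β)/C)² + 3.
(1.645 + 1.645) / 0.7414 = 3.290 / 0.7414 = 4.438.
n = 4.438² + 3 = 19.69 + 3 = 22.7.
Round up.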